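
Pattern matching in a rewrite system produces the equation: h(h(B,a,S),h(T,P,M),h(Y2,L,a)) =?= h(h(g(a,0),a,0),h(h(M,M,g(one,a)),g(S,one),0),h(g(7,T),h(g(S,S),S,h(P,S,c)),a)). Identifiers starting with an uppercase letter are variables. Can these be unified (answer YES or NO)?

Decompose h/3: h(B,a,S) =?= h(g(a,0),a,0),  h(T,P,M) =?= h(h(M,M,g(one,a)),g(S,one),0),  h(Y2,L,a) =?= h(g(7,T),h(g(S,S),S,h(P,S,c)),a).
Decompose h/3: B =?= g(a,0),  a =?= a,  S =?= 0.
Bind B := g(a,0); no other remaining equation mentions B.
Delete trivial equation a =?= a.
Bind S := 0; substituting into the remaining equations gives: h(T,P,M) =?= h(h(M,M,g(one,a)),g(0,one),0),  h(Y2,L,a) =?= h(g(7,T),h(g(0,0),0,h(P,0,c)),a).
Decompose h/3: T =?= h(M,M,g(one,a)),  P =?= g(0,one),  M =?= 0.
Bind T := h(M,M,g(one,a)); substituting into the one remaining equation that mentions T gives: h(Y2,L,a) =?= h(g(7,h(M,M,g(one,a))),h(g(0,0),0,h(P,0,c)),a).
Bind P := g(0,one); substituting into the one remaining equation that mentions P gives: h(Y2,L,a) =?= h(g(7,h(M,M,g(one,a))),h(g(0,0),0,h(g(0,one),0,c)),a).
Bind M := 0; substituting into the remaining equation gives: h(Y2,L,a) =?= h(g(7,h(0,0,g(one,a))),h(g(0,0),0,h(g(0,one),0,c)),a). Substituting into the earlier binding gives T := h(0,0,g(one,a)).
Decompose h/3: Y2 =?= g(7,h(0,0,g(one,a))),  L =?= h(g(0,0),0,h(g(0,one),0,c)),  a =?= a.
Bind Y2 := g(7,h(0,0,g(one,a))); no other remaining equation mentions Y2.
Bind L := h(g(0,0),0,h(g(0,one),0,c)); no other remaining equation mentions L.
Delete trivial equation a =?= a.
No equations remain and no clash or occurs-check failure arose, so a unifier exists.

YES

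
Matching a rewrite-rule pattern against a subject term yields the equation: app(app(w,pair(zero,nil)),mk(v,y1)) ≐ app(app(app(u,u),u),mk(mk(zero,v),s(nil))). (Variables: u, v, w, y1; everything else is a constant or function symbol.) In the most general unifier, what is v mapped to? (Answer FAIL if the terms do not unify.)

Decompose app/2: app(w,pair(zero,nil)) ≐ app(app(u,u),u),  mk(v,y1) ≐ mk(mk(zero,v),s(nil)).
Decompose app/2: w ≐ app(u,u),  pair(zero,nil) ≐ u.
Bind w := app(u,u); no other remaining equation mentions w.
Bind u := pair(zero,nil); no other remaining equation mentions u. Substituting into the earlier binding gives w := app(pair(zero,nil),pair(zero,nil)).
Decompose mk/2: v ≐ mk(zero,v),  y1 ≐ s(nil).
Occurs check fails: v occurs in mk(zero,v); the equation v ≐ mk(zero,v) has no finite solution.

FAIL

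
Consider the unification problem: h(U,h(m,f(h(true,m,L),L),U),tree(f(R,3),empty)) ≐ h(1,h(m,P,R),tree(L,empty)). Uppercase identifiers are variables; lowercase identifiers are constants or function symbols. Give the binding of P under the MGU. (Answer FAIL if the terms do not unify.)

Decompose h/3: U ≐ 1,  h(m,f(h(true,m,L),L),U) ≐ h(m,P,R),  tree(f(R,3),empty) ≐ tree(L,empty).
Bind U := 1; substituting into the one remaining equation that mentions U gives: h(m,f(h(true,m,L),L),1) ≐ h(m,P,R).
Decompose h/3: m ≐ m,  f(h(true,m,L),L) ≐ P,  1 ≐ R.
Delete trivial equation m ≐ m.
Bind P := f(h(true,m,L),L); no other remaining equation mentions P.
Bind R := 1; substituting into the remaining equation gives: tree(f(1,3),empty) ≐ tree(L,empty).
Decompose tree/2: f(1,3) ≐ L,  empty ≐ empty.
Bind L := f(1,3); no other remaining equation mentions L. Substituting into the earlier binding gives P := f(h(true,m,f(1,3)),f(1,3)).
Delete trivial equation empty ≐ empty.
MGU = { U -> 1, P -> f(h(true,m,f(1,3)),f(1,3)), R -> 1, L -> f(1,3) }, so P -> f(h(true,m,f(1,3)),f(1,3)).

f(h(true,m,f(1,3)),f(1,3))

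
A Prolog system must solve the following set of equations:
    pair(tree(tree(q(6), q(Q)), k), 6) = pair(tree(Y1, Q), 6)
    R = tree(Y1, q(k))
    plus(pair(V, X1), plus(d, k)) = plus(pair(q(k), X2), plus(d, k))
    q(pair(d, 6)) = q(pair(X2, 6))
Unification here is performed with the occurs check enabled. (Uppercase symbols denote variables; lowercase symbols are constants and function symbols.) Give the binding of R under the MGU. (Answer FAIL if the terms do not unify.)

tree(tree(q(6), q(k)), q(k))

Decompose pair/2: tree(tree(q(6), q(Q)), k) = tree(Y1, Q),  6 = 6.
Decompose tree/2: tree(q(6), q(Q)) = Y1,  k = Q.
Bind Y1 := tree(q(6), q(Q)); substituting into the one remaining equation that mentions Y1 gives: R = tree(tree(q(6), q(Q)), q(k)).
Bind Q := k; substituting into the one remaining equation that mentions Q gives: R = tree(tree(q(6), q(k)), q(k)). Substituting into the earlier binding gives Y1 := tree(q(6), q(k)).
Delete trivial equation 6 = 6.
Bind R := tree(tree(q(6), q(k)), q(k)); no other remaining equation mentions R.
Decompose plus/2: pair(V, X1) = pair(q(k), X2),  plus(d, k) = plus(d, k).
Decompose pair/2: V = q(k),  X1 = X2.
Bind V := q(k); no other remaining equation mentions V.
Bind X1 := X2; no other remaining equation mentions X1.
Delete trivial equation plus(d, k) = plus(d, k).
Decompose q/1: pair(d, 6) = pair(X2, 6).
Decompose pair/2: d = X2,  6 = 6.
Bind X2 := d; no other remaining equation mentions X2. Substituting into the earlier binding gives X1 := d.
Delete trivial equation 6 = 6.
MGU = { Y1 -> tree(q(6), q(k)), Q -> k, R -> tree(tree(q(6), q(k)), q(k)), V -> q(k), X1 -> d, X2 -> d }, so R -> tree(tree(q(6), q(k)), q(k)).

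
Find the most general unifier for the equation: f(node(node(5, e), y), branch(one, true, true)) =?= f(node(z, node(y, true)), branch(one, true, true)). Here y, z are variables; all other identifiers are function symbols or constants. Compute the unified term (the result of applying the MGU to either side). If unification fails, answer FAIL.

FAIL

Decompose f/2: node(node(5, e), y) =?= node(z, node(y, true)),  branch(one, true, true) =?= branch(one, true, true).
Decompose node/2: node(5, e) =?= z,  y =?= node(y, true).
Bind z := node(5, e); no other remaining equation mentions z.
Occurs check fails: y occurs in node(y, true); the equation y =?= node(y, true) has no finite solution.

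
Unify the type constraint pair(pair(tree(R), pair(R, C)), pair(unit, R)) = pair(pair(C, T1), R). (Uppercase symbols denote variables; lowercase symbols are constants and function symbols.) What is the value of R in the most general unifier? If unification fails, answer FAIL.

Decompose pair/2: pair(tree(R), pair(R, C)) = pair(C, T1),  pair(unit, R) = R.
Decompose pair/2: tree(R) = C,  pair(R, C) = T1.
Bind C := tree(R); substituting into the one remaining equation that mentions C gives: pair(R, tree(R)) = T1.
Bind T1 := pair(R, tree(R)); no other remaining equation mentions T1.
Occurs check fails: R occurs in pair(unit, R); the equation R = pair(unit, R) has no finite solution.

FAIL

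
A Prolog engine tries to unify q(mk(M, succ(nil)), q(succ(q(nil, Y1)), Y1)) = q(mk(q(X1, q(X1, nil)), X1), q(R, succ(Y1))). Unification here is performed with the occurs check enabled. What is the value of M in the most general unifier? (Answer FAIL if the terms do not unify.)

Decompose q/2: mk(M, succ(nil)) = mk(q(X1, q(X1, nil)), X1),  q(succ(q(nil, Y1)), Y1) = q(R, succ(Y1)).
Decompose mk/2: M = q(X1, q(X1, nil)),  succ(nil) = X1.
Bind M := q(X1, q(X1, nil)); no other remaining equation mentions M.
Bind X1 := succ(nil); no other remaining equation mentions X1. Substituting into the earlier binding gives M := q(succ(nil), q(succ(nil), nil)).
Decompose q/2: succ(q(nil, Y1)) = R,  Y1 = succ(Y1).
Bind R := succ(q(nil, Y1)); no other remaining equation mentions R.
Occurs check fails: Y1 occurs in succ(Y1); the equation Y1 = succ(Y1) has no finite solution.

FAIL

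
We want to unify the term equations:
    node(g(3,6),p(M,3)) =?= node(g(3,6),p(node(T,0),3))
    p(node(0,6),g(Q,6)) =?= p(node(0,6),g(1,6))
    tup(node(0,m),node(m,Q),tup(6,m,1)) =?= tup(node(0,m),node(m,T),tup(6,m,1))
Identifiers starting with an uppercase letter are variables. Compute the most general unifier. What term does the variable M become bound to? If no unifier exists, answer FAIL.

node(1,0)

Decompose node/2: g(3,6) =?= g(3,6),  p(M,3) =?= p(node(T,0),3).
Delete trivial equation g(3,6) =?= g(3,6).
Decompose p/2: M =?= node(T,0),  3 =?= 3.
Bind M := node(T,0); no other remaining equation mentions M.
Delete trivial equation 3 =?= 3.
Decompose p/2: node(0,6) =?= node(0,6),  g(Q,6) =?= g(1,6).
Delete trivial equation node(0,6) =?= node(0,6).
Decompose g/2: Q =?= 1,  6 =?= 6.
Bind Q := 1; substituting into the one remaining equation that mentions Q gives: tup(node(0,m),node(m,1),tup(6,m,1)) =?= tup(node(0,m),node(m,T),tup(6,m,1)).
Delete trivial equation 6 =?= 6.
Decompose tup/3: node(0,m) =?= node(0,m),  node(m,1) =?= node(m,T),  tup(6,m,1) =?= tup(6,m,1).
Delete trivial equation node(0,m) =?= node(0,m).
Decompose node/2: m =?= m,  1 =?= T.
Delete trivial equation m =?= m.
Bind T := 1; no other remaining equation mentions T. Substituting into the earlier binding gives M := node(1,0).
Delete trivial equation tup(6,m,1) =?= tup(6,m,1).
MGU = { M ↦ node(1,0), Q ↦ 1, T ↦ 1 }, so M ↦ node(1,0).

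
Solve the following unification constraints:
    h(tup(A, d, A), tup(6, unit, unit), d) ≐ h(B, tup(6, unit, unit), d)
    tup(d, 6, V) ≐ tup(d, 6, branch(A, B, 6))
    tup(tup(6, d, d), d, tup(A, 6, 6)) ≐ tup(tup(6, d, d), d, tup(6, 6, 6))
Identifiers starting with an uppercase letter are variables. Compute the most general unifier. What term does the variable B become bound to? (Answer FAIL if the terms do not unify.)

Decompose h/3: tup(A, d, A) ≐ B,  tup(6, unit, unit) ≐ tup(6, unit, unit),  d ≐ d.
Bind B := tup(A, d, A); substituting into the one remaining equation that mentions B gives: tup(d, 6, V) ≐ tup(d, 6, branch(A, tup(A, d, A), 6)).
Delete trivial equation tup(6, unit, unit) ≐ tup(6, unit, unit).
Delete trivial equation d ≐ d.
Decompose tup/3: d ≐ d,  6 ≐ 6,  V ≐ branch(A, tup(A, d, A), 6).
Delete trivial equation d ≐ d.
Delete trivial equation 6 ≐ 6.
Bind V := branch(A, tup(A, d, A), 6); no other remaining equation mentions V.
Decompose tup/3: tup(6, d, d) ≐ tup(6, d, d),  d ≐ d,  tup(A, 6, 6) ≐ tup(6, 6, 6).
Delete trivial equation tup(6, d, d) ≐ tup(6, d, d).
Delete trivial equation d ≐ d.
Decompose tup/3: A ≐ 6,  6 ≐ 6,  6 ≐ 6.
Bind A := 6; no other remaining equation mentions A. Substituting into the earlier bindings gives B := tup(6, d, 6), V := branch(6, tup(6, d, 6), 6).
Delete trivial equation 6 ≐ 6.
Delete trivial equation 6 ≐ 6.
MGU = { B ↦ tup(6, d, 6), V ↦ branch(6, tup(6, d, 6), 6), A ↦ 6 }, so B ↦ tup(6, d, 6).

tup(6, d, 6)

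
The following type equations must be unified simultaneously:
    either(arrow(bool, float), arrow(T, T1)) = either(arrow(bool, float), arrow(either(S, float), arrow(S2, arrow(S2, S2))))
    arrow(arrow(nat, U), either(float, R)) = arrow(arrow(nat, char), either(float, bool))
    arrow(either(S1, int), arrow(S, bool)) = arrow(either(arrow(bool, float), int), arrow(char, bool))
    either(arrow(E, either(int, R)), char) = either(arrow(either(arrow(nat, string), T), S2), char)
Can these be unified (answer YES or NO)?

Decompose either/2: arrow(bool, float) = arrow(bool, float),  arrow(T, T1) = arrow(either(S, float), arrow(S2, arrow(S2, S2))).
Delete trivial equation arrow(bool, float) = arrow(bool, float).
Decompose arrow/2: T = either(S, float),  T1 = arrow(S2, arrow(S2, S2)).
Bind T := either(S, float); substituting into the one remaining equation that mentions T gives: either(arrow(E, either(int, R)), char) = either(arrow(either(arrow(nat, string), either(S, float)), S2), char).
Bind T1 := arrow(S2, arrow(S2, S2)); no other remaining equation mentions T1.
Decompose arrow/2: arrow(nat, U) = arrow(nat, char),  either(float, R) = either(float, bool).
Decompose arrow/2: nat = nat,  U = char.
Delete trivial equation nat = nat.
Bind U := char; no other remaining equation mentions U.
Decompose either/2: float = float,  R = bool.
Delete trivial equation float = float.
Bind R := bool; substituting into the one remaining equation that mentions R gives: either(arrow(E, either(int, bool)), char) = either(arrow(either(arrow(nat, string), either(S, float)), S2), char).
Decompose arrow/2: either(S1, int) = either(arrow(bool, float), int),  arrow(S, bool) = arrow(char, bool).
Decompose either/2: S1 = arrow(bool, float),  int = int.
Bind S1 := arrow(bool, float); no other remaining equation mentions S1.
Delete trivial equation int = int.
Decompose arrow/2: S = char,  bool = bool.
Bind S := char; substituting into the one remaining equation that mentions S gives: either(arrow(E, either(int, bool)), char) = either(arrow(either(arrow(nat, string), either(char, float)), S2), char). Substituting into the earlier binding gives T := either(char, float).
Delete trivial equation bool = bool.
Decompose either/2: arrow(E, either(int, bool)) = arrow(either(arrow(nat, string), either(char, float)), S2),  char = char.
Decompose arrow/2: E = either(arrow(nat, string), either(char, float)),  either(int, bool) = S2.
Bind E := either(arrow(nat, string), either(char, float)); no other remaining equation mentions E.
Bind S2 := either(int, bool); no other remaining equation mentions S2. Substituting into the earlier binding gives T1 := arrow(either(int, bool), arrow(either(int, bool), either(int, bool))).
Delete trivial equation char = char.
No equations remain and no clash or occurs-check failure arose, so a unifier exists.

YES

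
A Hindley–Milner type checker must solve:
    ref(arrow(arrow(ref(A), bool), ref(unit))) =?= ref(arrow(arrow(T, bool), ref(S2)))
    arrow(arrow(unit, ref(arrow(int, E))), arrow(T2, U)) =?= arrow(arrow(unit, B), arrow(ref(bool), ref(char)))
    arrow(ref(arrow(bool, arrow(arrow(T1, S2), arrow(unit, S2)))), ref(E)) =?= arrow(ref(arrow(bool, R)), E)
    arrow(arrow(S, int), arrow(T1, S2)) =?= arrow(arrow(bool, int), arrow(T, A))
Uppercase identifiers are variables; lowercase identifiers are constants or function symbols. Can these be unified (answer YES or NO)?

NO

Decompose ref/1: arrow(arrow(ref(A), bool), ref(unit)) =?= arrow(arrow(T, bool), ref(S2)).
Decompose arrow/2: arrow(ref(A), bool) =?= arrow(T, bool),  ref(unit) =?= ref(S2).
Decompose arrow/2: ref(A) =?= T,  bool =?= bool.
Bind T := ref(A); substituting into the one remaining equation that mentions T gives: arrow(arrow(S, int), arrow(T1, S2)) =?= arrow(arrow(bool, int), arrow(ref(A), A)).
Delete trivial equation bool =?= bool.
Decompose ref/1: unit =?= S2.
Bind S2 := unit; substituting into the 2 remaining equations that mention S2 gives: arrow(ref(arrow(bool, arrow(arrow(T1, unit), arrow(unit, unit)))), ref(E)) =?= arrow(ref(arrow(bool, R)), E),  arrow(arrow(S, int), arrow(T1, unit)) =?= arrow(arrow(bool, int), arrow(ref(A), A)).
Decompose arrow/2: arrow(unit, ref(arrow(int, E))) =?= arrow(unit, B),  arrow(T2, U) =?= arrow(ref(bool), ref(char)).
Decompose arrow/2: unit =?= unit,  ref(arrow(int, E)) =?= B.
Delete trivial equation unit =?= unit.
Bind B := ref(arrow(int, E)); no other remaining equation mentions B.
Decompose arrow/2: T2 =?= ref(bool),  U =?= ref(char).
Bind T2 := ref(bool); no other remaining equation mentions T2.
Bind U := ref(char); no other remaining equation mentions U.
Decompose arrow/2: ref(arrow(bool, arrow(arrow(T1, unit), arrow(unit, unit)))) =?= ref(arrow(bool, R)),  ref(E) =?= E.
Decompose ref/1: arrow(bool, arrow(arrow(T1, unit), arrow(unit, unit))) =?= arrow(bool, R).
Decompose arrow/2: bool =?= bool,  arrow(arrow(T1, unit), arrow(unit, unit)) =?= R.
Delete trivial equation bool =?= bool.
Bind R := arrow(arrow(T1, unit), arrow(unit, unit)); no other remaining equation mentions R.
Occurs check fails: E occurs in ref(E); the equation E =?= ref(E) has no finite solution.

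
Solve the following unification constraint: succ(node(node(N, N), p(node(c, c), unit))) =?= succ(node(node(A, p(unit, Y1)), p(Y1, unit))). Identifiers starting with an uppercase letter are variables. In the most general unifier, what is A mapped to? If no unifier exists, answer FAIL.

p(unit, node(c, c))

Decompose succ/1: node(node(N, N), p(node(c, c), unit)) =?= node(node(A, p(unit, Y1)), p(Y1, unit)).
Decompose node/2: node(N, N) =?= node(A, p(unit, Y1)),  p(node(c, c), unit) =?= p(Y1, unit).
Decompose node/2: N =?= A,  N =?= p(unit, Y1).
Bind N := A; substituting into the one remaining equation that mentions N gives: A =?= p(unit, Y1).
Bind A := p(unit, Y1); no other remaining equation mentions A. Substituting into the earlier binding gives N := p(unit, Y1).
Decompose p/2: node(c, c) =?= Y1,  unit =?= unit.
Bind Y1 := node(c, c); no other remaining equation mentions Y1. Substituting into the earlier bindings gives N := p(unit, node(c, c)), A := p(unit, node(c, c)).
Delete trivial equation unit =?= unit.
MGU = { N ↦ p(unit, node(c, c)), A ↦ p(unit, node(c, c)), Y1 ↦ node(c, c) }, so A ↦ p(unit, node(c, c)).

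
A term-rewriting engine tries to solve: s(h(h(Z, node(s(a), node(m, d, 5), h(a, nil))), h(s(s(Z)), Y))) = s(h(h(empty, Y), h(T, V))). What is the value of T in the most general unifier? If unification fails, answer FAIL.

s(s(empty))

Decompose s/1: h(h(Z, node(s(a), node(m, d, 5), h(a, nil))), h(s(s(Z)), Y)) = h(h(empty, Y), h(T, V)).
Decompose h/2: h(Z, node(s(a), node(m, d, 5), h(a, nil))) = h(empty, Y),  h(s(s(Z)), Y) = h(T, V).
Decompose h/2: Z = empty,  node(s(a), node(m, d, 5), h(a, nil)) = Y.
Bind Z := empty; substituting into the one remaining equation that mentions Z gives: h(s(s(empty)), Y) = h(T, V).
Bind Y := node(s(a), node(m, d, 5), h(a, nil)); substituting into the remaining equation gives: h(s(s(empty)), node(s(a), node(m, d, 5), h(a, nil))) = h(T, V).
Decompose h/2: s(s(empty)) = T,  node(s(a), node(m, d, 5), h(a, nil)) = V.
Bind T := s(s(empty)); no other remaining equation mentions T.
Bind V := node(s(a), node(m, d, 5), h(a, nil)).
MGU = { Z -> empty, Y -> node(s(a), node(m, d, 5), h(a, nil)), T -> s(s(empty)), V -> node(s(a), node(m, d, 5), h(a, nil)) }, so T -> s(s(empty)).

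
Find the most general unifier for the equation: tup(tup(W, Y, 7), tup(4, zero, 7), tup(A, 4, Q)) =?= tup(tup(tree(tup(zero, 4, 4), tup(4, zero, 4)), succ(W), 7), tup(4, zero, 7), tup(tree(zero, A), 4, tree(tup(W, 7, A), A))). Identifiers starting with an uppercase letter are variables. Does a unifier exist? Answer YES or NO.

NO

Decompose tup/3: tup(W, Y, 7) =?= tup(tree(tup(zero, 4, 4), tup(4, zero, 4)), succ(W), 7),  tup(4, zero, 7) =?= tup(4, zero, 7),  tup(A, 4, Q) =?= tup(tree(zero, A), 4, tree(tup(W, 7, A), A)).
Decompose tup/3: W =?= tree(tup(zero, 4, 4), tup(4, zero, 4)),  Y =?= succ(W),  7 =?= 7.
Bind W := tree(tup(zero, 4, 4), tup(4, zero, 4)); substituting into the 2 remaining equations that mention W gives: Y =?= succ(tree(tup(zero, 4, 4), tup(4, zero, 4))),  tup(A, 4, Q) =?= tup(tree(zero, A), 4, tree(tup(tree(tup(zero, 4, 4), tup(4, zero, 4)), 7, A), A)).
Bind Y := succ(tree(tup(zero, 4, 4), tup(4, zero, 4))); no other remaining equation mentions Y.
Delete trivial equation 7 =?= 7.
Delete trivial equation tup(4, zero, 7) =?= tup(4, zero, 7).
Decompose tup/3: A =?= tree(zero, A),  4 =?= 4,  Q =?= tree(tup(tree(tup(zero, 4, 4), tup(4, zero, 4)), 7, A), A).
Occurs check fails: A occurs in tree(zero, A); the equation A =?= tree(zero, A) has no finite solution.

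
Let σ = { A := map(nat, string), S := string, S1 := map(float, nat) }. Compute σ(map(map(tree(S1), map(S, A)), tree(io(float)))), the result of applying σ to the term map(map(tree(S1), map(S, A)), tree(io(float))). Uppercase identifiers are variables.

map(map(tree(map(float, nat)), map(string, map(nat, string))), tree(io(float)))

Replace each occurrence of A with map(nat, string).
Replace each occurrence of S with string.
Replace each occurrence of S1 with map(float, nat).
Result: map(map(tree(map(float, nat)), map(string, map(nat, string))), tree(io(float))).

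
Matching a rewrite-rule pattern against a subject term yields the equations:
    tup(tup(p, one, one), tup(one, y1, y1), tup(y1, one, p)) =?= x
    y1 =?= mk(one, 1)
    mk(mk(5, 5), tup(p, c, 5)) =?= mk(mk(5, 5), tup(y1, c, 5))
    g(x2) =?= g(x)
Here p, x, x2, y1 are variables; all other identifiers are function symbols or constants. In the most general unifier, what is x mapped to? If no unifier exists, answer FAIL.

tup(tup(mk(one, 1), one, one), tup(one, mk(one, 1), mk(one, 1)), tup(mk(one, 1), one, mk(one, 1)))

Bind x := tup(tup(p, one, one), tup(one, y1, y1), tup(y1, one, p)); substituting into the one remaining equation that mentions x gives: g(x2) =?= g(tup(tup(p, one, one), tup(one, y1, y1), tup(y1, one, p))).
Bind y1 := mk(one, 1); substituting into the remaining equations gives: mk(mk(5, 5), tup(p, c, 5)) =?= mk(mk(5, 5), tup(mk(one, 1), c, 5)),  g(x2) =?= g(tup(tup(p, one, one), tup(one, mk(one, 1), mk(one, 1)), tup(mk(one, 1), one, p))). Substituting into the earlier binding gives x := tup(tup(p, one, one), tup(one, mk(one, 1), mk(one, 1)), tup(mk(one, 1), one, p)).
Decompose mk/2: mk(5, 5) =?= mk(5, 5),  tup(p, c, 5) =?= tup(mk(one, 1), c, 5).
Delete trivial equation mk(5, 5) =?= mk(5, 5).
Decompose tup/3: p =?= mk(one, 1),  c =?= c,  5 =?= 5.
Bind p := mk(one, 1); substituting into the one remaining equation that mentions p gives: g(x2) =?= g(tup(tup(mk(one, 1), one, one), tup(one, mk(one, 1), mk(one, 1)), tup(mk(one, 1), one, mk(one, 1)))). Substituting into the earlier binding gives x := tup(tup(mk(one, 1), one, one), tup(one, mk(one, 1), mk(one, 1)), tup(mk(one, 1), one, mk(one, 1))).
Delete trivial equation c =?= c.
Delete trivial equation 5 =?= 5.
Decompose g/1: x2 =?= tup(tup(mk(one, 1), one, one), tup(one, mk(one, 1), mk(one, 1)), tup(mk(one, 1), one, mk(one, 1))).
Bind x2 := tup(tup(mk(one, 1), one, one), tup(one, mk(one, 1), mk(one, 1)), tup(mk(one, 1), one, mk(one, 1))).
MGU = { x := tup(tup(mk(one, 1), one, one), tup(one, mk(one, 1), mk(one, 1)), tup(mk(one, 1), one, mk(one, 1))), y1 := mk(one, 1), p := mk(one, 1), x2 := tup(tup(mk(one, 1), one, one), tup(one, mk(one, 1), mk(one, 1)), tup(mk(one, 1), one, mk(one, 1))) }, so x := tup(tup(mk(one, 1), one, one), tup(one, mk(one, 1), mk(one, 1)), tup(mk(one, 1), one, mk(one, 1))).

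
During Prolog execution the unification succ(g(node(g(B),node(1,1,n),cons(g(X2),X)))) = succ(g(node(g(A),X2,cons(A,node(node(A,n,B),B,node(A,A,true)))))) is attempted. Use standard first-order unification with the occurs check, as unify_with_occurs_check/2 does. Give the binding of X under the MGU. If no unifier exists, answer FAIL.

node(node(g(node(1,1,n)),n,g(node(1,1,n))),g(node(1,1,n)),node(g(node(1,1,n)),g(node(1,1,n)),true))

Decompose succ/1: g(node(g(B),node(1,1,n),cons(g(X2),X))) = g(node(g(A),X2,cons(A,node(node(A,n,B),B,node(A,A,true))))).
Decompose g/1: node(g(B),node(1,1,n),cons(g(X2),X)) = node(g(A),X2,cons(A,node(node(A,n,B),B,node(A,A,true)))).
Decompose node/3: g(B) = g(A),  node(1,1,n) = X2,  cons(g(X2),X) = cons(A,node(node(A,n,B),B,node(A,A,true))).
Decompose g/1: B = A.
Bind B := A; substituting into the one remaining equation that mentions B gives: cons(g(X2),X) = cons(A,node(node(A,n,A),A,node(A,A,true))).
Bind X2 := node(1,1,n); substituting into the remaining equation gives: cons(g(node(1,1,n)),X) = cons(A,node(node(A,n,A),A,node(A,A,true))).
Decompose cons/2: g(node(1,1,n)) = A,  X = node(node(A,n,A),A,node(A,A,true)).
Bind A := g(node(1,1,n)); substituting into the remaining equation gives: X = node(node(g(node(1,1,n)),n,g(node(1,1,n))),g(node(1,1,n)),node(g(node(1,1,n)),g(node(1,1,n)),true)). Substituting into the earlier binding gives B := g(node(1,1,n)).
Bind X := node(node(g(node(1,1,n)),n,g(node(1,1,n))),g(node(1,1,n)),node(g(node(1,1,n)),g(node(1,1,n)),true)).
MGU = { B -> g(node(1,1,n)), X2 -> node(1,1,n), A -> g(node(1,1,n)), X -> node(node(g(node(1,1,n)),n,g(node(1,1,n))),g(node(1,1,n)),node(g(node(1,1,n)),g(node(1,1,n)),true)) }, so X -> node(node(g(node(1,1,n)),n,g(node(1,1,n))),g(node(1,1,n)),node(g(node(1,1,n)),g(node(1,1,n)),true)).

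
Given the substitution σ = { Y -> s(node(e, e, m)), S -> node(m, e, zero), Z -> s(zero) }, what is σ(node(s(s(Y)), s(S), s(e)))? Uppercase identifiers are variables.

Replace each occurrence of Y with s(node(e, e, m)).
Replace each occurrence of S with node(m, e, zero).
Result: node(s(s(s(node(e, e, m)))), s(node(m, e, zero)), s(e)).

node(s(s(s(node(e, e, m)))), s(node(m, e, zero)), s(e))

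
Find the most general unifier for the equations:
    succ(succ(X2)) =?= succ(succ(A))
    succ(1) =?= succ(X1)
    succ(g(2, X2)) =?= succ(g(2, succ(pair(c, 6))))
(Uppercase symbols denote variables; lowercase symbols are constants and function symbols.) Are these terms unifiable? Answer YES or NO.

Decompose succ/1: succ(X2) =?= succ(A).
Decompose succ/1: X2 =?= A.
Bind X2 := A; substituting into the one remaining equation that mentions X2 gives: succ(g(2, A)) =?= succ(g(2, succ(pair(c, 6)))).
Decompose succ/1: 1 =?= X1.
Bind X1 := 1; no other remaining equation mentions X1.
Decompose succ/1: g(2, A) =?= g(2, succ(pair(c, 6))).
Decompose g/2: 2 =?= 2,  A =?= succ(pair(c, 6)).
Delete trivial equation 2 =?= 2.
Bind A := succ(pair(c, 6)). Substituting into the earlier binding gives X2 := succ(pair(c, 6)).
No equations remain and no clash or occurs-check failure arose, so a unifier exists.

YES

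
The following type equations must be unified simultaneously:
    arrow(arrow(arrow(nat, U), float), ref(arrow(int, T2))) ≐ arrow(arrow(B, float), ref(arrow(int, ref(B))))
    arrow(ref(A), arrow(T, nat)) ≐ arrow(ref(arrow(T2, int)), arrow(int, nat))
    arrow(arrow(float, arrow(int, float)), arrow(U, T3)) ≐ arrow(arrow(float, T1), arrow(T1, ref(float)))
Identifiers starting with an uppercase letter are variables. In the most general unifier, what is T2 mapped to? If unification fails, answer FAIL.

ref(arrow(nat, arrow(int, float)))

Decompose arrow/2: arrow(arrow(nat, U), float) ≐ arrow(B, float),  ref(arrow(int, T2)) ≐ ref(arrow(int, ref(B))).
Decompose arrow/2: arrow(nat, U) ≐ B,  float ≐ float.
Bind B := arrow(nat, U); substituting into the one remaining equation that mentions B gives: ref(arrow(int, T2)) ≐ ref(arrow(int, ref(arrow(nat, U)))).
Delete trivial equation float ≐ float.
Decompose ref/1: arrow(int, T2) ≐ arrow(int, ref(arrow(nat, U))).
Decompose arrow/2: int ≐ int,  T2 ≐ ref(arrow(nat, U)).
Delete trivial equation int ≐ int.
Bind T2 := ref(arrow(nat, U)); substituting into the one remaining equation that mentions T2 gives: arrow(ref(A), arrow(T, nat)) ≐ arrow(ref(arrow(ref(arrow(nat, U)), int)), arrow(int, nat)).
Decompose arrow/2: ref(A) ≐ ref(arrow(ref(arrow(nat, U)), int)),  arrow(T, nat) ≐ arrow(int, nat).
Decompose ref/1: A ≐ arrow(ref(arrow(nat, U)), int).
Bind A := arrow(ref(arrow(nat, U)), int); no other remaining equation mentions A.
Decompose arrow/2: T ≐ int,  nat ≐ nat.
Bind T := int; no other remaining equation mentions T.
Delete trivial equation nat ≐ nat.
Decompose arrow/2: arrow(float, arrow(int, float)) ≐ arrow(float, T1),  arrow(U, T3) ≐ arrow(T1, ref(float)).
Decompose arrow/2: float ≐ float,  arrow(int, float) ≐ T1.
Delete trivial equation float ≐ float.
Bind T1 := arrow(int, float); substituting into the remaining equation gives: arrow(U, T3) ≐ arrow(arrow(int, float), ref(float)).
Decompose arrow/2: U ≐ arrow(int, float),  T3 ≐ ref(float).
Bind U := arrow(int, float); no other remaining equation mentions U. Substituting into the earlier bindings gives B := arrow(nat, arrow(int, float)), T2 := ref(arrow(nat, arrow(int, float))), A := arrow(ref(arrow(nat, arrow(int, float))), int).
Bind T3 := ref(float).
MGU = { B ↦ arrow(nat, arrow(int, float)), T2 ↦ ref(arrow(nat, arrow(int, float))), A ↦ arrow(ref(arrow(nat, arrow(int, float))), int), T ↦ int, T1 ↦ arrow(int, float), U ↦ arrow(int, float), T3 ↦ ref(float) }, so T2 ↦ ref(arrow(nat, arrow(int, float))).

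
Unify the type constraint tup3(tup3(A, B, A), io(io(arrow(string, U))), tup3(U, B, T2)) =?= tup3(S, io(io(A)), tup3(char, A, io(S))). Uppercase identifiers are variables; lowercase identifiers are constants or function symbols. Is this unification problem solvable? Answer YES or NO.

YES

Decompose tup3/3: tup3(A, B, A) =?= S,  io(io(arrow(string, U))) =?= io(io(A)),  tup3(U, B, T2) =?= tup3(char, A, io(S)).
Bind S := tup3(A, B, A); substituting into the one remaining equation that mentions S gives: tup3(U, B, T2) =?= tup3(char, A, io(tup3(A, B, A))).
Decompose io/1: io(arrow(string, U)) =?= io(A).
Decompose io/1: arrow(string, U) =?= A.
Bind A := arrow(string, U); substituting into the remaining equation gives: tup3(U, B, T2) =?= tup3(char, arrow(string, U), io(tup3(arrow(string, U), B, arrow(string, U)))). Substituting into the earlier binding gives S := tup3(arrow(string, U), B, arrow(string, U)).
Decompose tup3/3: U =?= char,  B =?= arrow(string, U),  T2 =?= io(tup3(arrow(string, U), B, arrow(string, U))).
Bind U := char; substituting into the remaining equations gives: B =?= arrow(string, char),  T2 =?= io(tup3(arrow(string, char), B, arrow(string, char))). Substituting into the earlier bindings gives S := tup3(arrow(string, char), B, arrow(string, char)), A := arrow(string, char).
Bind B := arrow(string, char); substituting into the remaining equation gives: T2 =?= io(tup3(arrow(string, char), arrow(string, char), arrow(string, char))). Substituting into the earlier binding gives S := tup3(arrow(string, char), arrow(string, char), arrow(string, char)).
Bind T2 := io(tup3(arrow(string, char), arrow(string, char), arrow(string, char))).
No equations remain and no clash or occurs-check failure arose, so a unifier exists.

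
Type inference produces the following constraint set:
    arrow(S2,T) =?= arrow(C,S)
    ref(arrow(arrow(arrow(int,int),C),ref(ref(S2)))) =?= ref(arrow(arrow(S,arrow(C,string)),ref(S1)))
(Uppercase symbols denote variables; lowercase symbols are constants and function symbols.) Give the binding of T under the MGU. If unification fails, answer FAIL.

Decompose arrow/2: S2 =?= C,  T =?= S.
Bind S2 := C; substituting into the one remaining equation that mentions S2 gives: ref(arrow(arrow(arrow(int,int),C),ref(ref(C)))) =?= ref(arrow(arrow(S,arrow(C,string)),ref(S1))).
Bind T := S; no other remaining equation mentions T.
Decompose ref/1: arrow(arrow(arrow(int,int),C),ref(ref(C))) =?= arrow(arrow(S,arrow(C,string)),ref(S1)).
Decompose arrow/2: arrow(arrow(int,int),C) =?= arrow(S,arrow(C,string)),  ref(ref(C)) =?= ref(S1).
Decompose arrow/2: arrow(int,int) =?= S,  C =?= arrow(C,string).
Bind S := arrow(int,int); no other remaining equation mentions S. Substituting into the earlier binding gives T := arrow(int,int).
Occurs check fails: C occurs in arrow(C,string); the equation C =?= arrow(C,string) has no finite solution.

FAIL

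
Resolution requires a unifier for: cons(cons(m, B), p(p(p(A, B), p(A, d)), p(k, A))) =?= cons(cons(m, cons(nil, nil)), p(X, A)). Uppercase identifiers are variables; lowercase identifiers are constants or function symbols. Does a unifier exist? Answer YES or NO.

NO

Decompose cons/2: cons(m, B) =?= cons(m, cons(nil, nil)),  p(p(p(A, B), p(A, d)), p(k, A)) =?= p(X, A).
Decompose cons/2: m =?= m,  B =?= cons(nil, nil).
Delete trivial equation m =?= m.
Bind B := cons(nil, nil); substituting into the remaining equation gives: p(p(p(A, cons(nil, nil)), p(A, d)), p(k, A)) =?= p(X, A).
Decompose p/2: p(p(A, cons(nil, nil)), p(A, d)) =?= X,  p(k, A) =?= A.
Bind X := p(p(A, cons(nil, nil)), p(A, d)); no other remaining equation mentions X.
Occurs check fails: A occurs in p(k, A); the equation A =?= p(k, A) has no finite solution.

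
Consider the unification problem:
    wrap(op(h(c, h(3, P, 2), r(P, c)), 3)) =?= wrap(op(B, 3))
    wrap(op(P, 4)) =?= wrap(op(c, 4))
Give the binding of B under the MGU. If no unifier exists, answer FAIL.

h(c, h(3, c, 2), r(c, c))

Decompose wrap/1: op(h(c, h(3, P, 2), r(P, c)), 3) =?= op(B, 3).
Decompose op/2: h(c, h(3, P, 2), r(P, c)) =?= B,  3 =?= 3.
Bind B := h(c, h(3, P, 2), r(P, c)); no other remaining equation mentions B.
Delete trivial equation 3 =?= 3.
Decompose wrap/1: op(P, 4) =?= op(c, 4).
Decompose op/2: P =?= c,  4 =?= 4.
Bind P := c; no other remaining equation mentions P. Substituting into the earlier binding gives B := h(c, h(3, c, 2), r(c, c)).
Delete trivial equation 4 =?= 4.
MGU = { B -> h(c, h(3, c, 2), r(c, c)), P -> c }, so B -> h(c, h(3, c, 2), r(c, c)).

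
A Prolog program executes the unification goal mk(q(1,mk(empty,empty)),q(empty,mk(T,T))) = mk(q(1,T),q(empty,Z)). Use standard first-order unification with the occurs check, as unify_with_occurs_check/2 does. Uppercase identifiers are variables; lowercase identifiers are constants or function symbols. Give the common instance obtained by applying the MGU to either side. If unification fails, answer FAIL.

Decompose mk/2: q(1,mk(empty,empty)) = q(1,T),  q(empty,mk(T,T)) = q(empty,Z).
Decompose q/2: 1 = 1,  mk(empty,empty) = T.
Delete trivial equation 1 = 1.
Bind T := mk(empty,empty); substituting into the remaining equation gives: q(empty,mk(mk(empty,empty),mk(empty,empty))) = q(empty,Z).
Decompose q/2: empty = empty,  mk(mk(empty,empty),mk(empty,empty)) = Z.
Delete trivial equation empty = empty.
Bind Z := mk(mk(empty,empty),mk(empty,empty)).
Applying the MGU to either side gives mk(q(1,mk(empty,empty)),q(empty,mk(mk(empty,empty),mk(empty,empty)))).

mk(q(1,mk(empty,empty)),q(empty,mk(mk(empty,empty),mk(empty,empty))))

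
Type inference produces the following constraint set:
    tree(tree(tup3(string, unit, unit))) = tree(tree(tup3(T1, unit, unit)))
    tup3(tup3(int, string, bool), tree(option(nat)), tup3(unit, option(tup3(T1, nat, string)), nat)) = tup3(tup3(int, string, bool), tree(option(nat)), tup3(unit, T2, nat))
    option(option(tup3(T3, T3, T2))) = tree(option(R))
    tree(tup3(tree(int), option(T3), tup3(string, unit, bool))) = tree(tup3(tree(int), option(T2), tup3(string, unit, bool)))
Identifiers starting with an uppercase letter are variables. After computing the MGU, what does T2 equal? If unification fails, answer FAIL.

FAIL

Decompose tree/1: tree(tup3(string, unit, unit)) = tree(tup3(T1, unit, unit)).
Decompose tree/1: tup3(string, unit, unit) = tup3(T1, unit, unit).
Decompose tup3/3: string = T1,  unit = unit,  unit = unit.
Bind T1 := string; substituting into the one remaining equation that mentions T1 gives: tup3(tup3(int, string, bool), tree(option(nat)), tup3(unit, option(tup3(string, nat, string)), nat)) = tup3(tup3(int, string, bool), tree(option(nat)), tup3(unit, T2, nat)).
Delete trivial equation unit = unit.
Delete trivial equation unit = unit.
Decompose tup3/3: tup3(int, string, bool) = tup3(int, string, bool),  tree(option(nat)) = tree(option(nat)),  tup3(unit, option(tup3(string, nat, string)), nat) = tup3(unit, T2, nat).
Delete trivial equation tup3(int, string, bool) = tup3(int, string, bool).
Delete trivial equation tree(option(nat)) = tree(option(nat)).
Decompose tup3/3: unit = unit,  option(tup3(string, nat, string)) = T2,  nat = nat.
Delete trivial equation unit = unit.
Bind T2 := option(tup3(string, nat, string)); substituting into the 2 remaining equations that mention T2 gives: option(option(tup3(T3, T3, option(tup3(string, nat, string))))) = tree(option(R)),  tree(tup3(tree(int), option(T3), tup3(string, unit, bool))) = tree(tup3(tree(int), option(option(tup3(string, nat, string))), tup3(string, unit, bool))).
Delete trivial equation nat = nat.
Clash: head symbols differ (option/1 vs tree/1); no unifier exists.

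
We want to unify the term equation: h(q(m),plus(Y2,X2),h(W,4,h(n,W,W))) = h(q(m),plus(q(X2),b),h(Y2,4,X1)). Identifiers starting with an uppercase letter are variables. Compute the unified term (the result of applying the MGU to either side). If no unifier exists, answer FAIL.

h(q(m),plus(q(b),b),h(q(b),4,h(n,q(b),q(b))))

Decompose h/3: q(m) = q(m),  plus(Y2,X2) = plus(q(X2),b),  h(W,4,h(n,W,W)) = h(Y2,4,X1).
Delete trivial equation q(m) = q(m).
Decompose plus/2: Y2 = q(X2),  X2 = b.
Bind Y2 := q(X2); substituting into the one remaining equation that mentions Y2 gives: h(W,4,h(n,W,W)) = h(q(X2),4,X1).
Bind X2 := b; substituting into the remaining equation gives: h(W,4,h(n,W,W)) = h(q(b),4,X1). Substituting into the earlier binding gives Y2 := q(b).
Decompose h/3: W = q(b),  4 = 4,  h(n,W,W) = X1.
Bind W := q(b); substituting into the one remaining equation that mentions W gives: h(n,q(b),q(b)) = X1.
Delete trivial equation 4 = 4.
Bind X1 := h(n,q(b),q(b)).
Applying the MGU to either side gives h(q(m),plus(q(b),b),h(q(b),4,h(n,q(b),q(b)))).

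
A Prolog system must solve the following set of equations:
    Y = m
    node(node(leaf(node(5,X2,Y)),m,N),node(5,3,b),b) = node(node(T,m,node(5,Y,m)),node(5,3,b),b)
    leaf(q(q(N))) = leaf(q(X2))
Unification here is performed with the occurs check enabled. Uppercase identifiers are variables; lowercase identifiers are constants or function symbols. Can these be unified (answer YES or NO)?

YES

Bind Y := m; substituting into the one remaining equation that mentions Y gives: node(node(leaf(node(5,X2,m)),m,N),node(5,3,b),b) = node(node(T,m,node(5,m,m)),node(5,3,b),b).
Decompose node/3: node(leaf(node(5,X2,m)),m,N) = node(T,m,node(5,m,m)),  node(5,3,b) = node(5,3,b),  b = b.
Decompose node/3: leaf(node(5,X2,m)) = T,  m = m,  N = node(5,m,m).
Bind T := leaf(node(5,X2,m)); no other remaining equation mentions T.
Delete trivial equation m = m.
Bind N := node(5,m,m); substituting into the one remaining equation that mentions N gives: leaf(q(q(node(5,m,m)))) = leaf(q(X2)).
Delete trivial equation node(5,3,b) = node(5,3,b).
Delete trivial equation b = b.
Decompose leaf/1: q(q(node(5,m,m))) = q(X2).
Decompose q/1: q(node(5,m,m)) = X2.
Bind X2 := q(node(5,m,m)). Substituting into the earlier binding gives T := leaf(node(5,q(node(5,m,m)),m)).
No equations remain and no clash or occurs-check failure arose, so a unifier exists.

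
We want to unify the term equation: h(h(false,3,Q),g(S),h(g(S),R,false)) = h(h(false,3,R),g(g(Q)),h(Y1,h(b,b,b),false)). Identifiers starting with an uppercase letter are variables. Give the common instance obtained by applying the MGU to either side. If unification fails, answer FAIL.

Decompose h/3: h(false,3,Q) = h(false,3,R),  g(S) = g(g(Q)),  h(g(S),R,false) = h(Y1,h(b,b,b),false).
Decompose h/3: false = false,  3 = 3,  Q = R.
Delete trivial equation false = false.
Delete trivial equation 3 = 3.
Bind Q := R; substituting into the one remaining equation that mentions Q gives: g(S) = g(g(R)).
Decompose g/1: S = g(R).
Bind S := g(R); substituting into the remaining equation gives: h(g(g(R)),R,false) = h(Y1,h(b,b,b),false).
Decompose h/3: g(g(R)) = Y1,  R = h(b,b,b),  false = false.
Bind Y1 := g(g(R)); no other remaining equation mentions Y1.
Bind R := h(b,b,b); no other remaining equation mentions R. Substituting into the earlier bindings gives Q := h(b,b,b), S := g(h(b,b,b)), Y1 := g(g(h(b,b,b))).
Delete trivial equation false = false.
Applying the MGU to either side gives h(h(false,3,h(b,b,b)),g(g(h(b,b,b))),h(g(g(h(b,b,b))),h(b,b,b),false)).

h(h(false,3,h(b,b,b)),g(g(h(b,b,b))),h(g(g(h(b,b,b))),h(b,b,b),false))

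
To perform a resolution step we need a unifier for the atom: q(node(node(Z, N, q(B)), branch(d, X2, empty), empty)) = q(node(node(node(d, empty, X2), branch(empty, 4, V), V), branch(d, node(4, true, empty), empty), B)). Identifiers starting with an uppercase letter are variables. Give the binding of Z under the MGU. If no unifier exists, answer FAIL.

Decompose q/1: node(node(Z, N, q(B)), branch(d, X2, empty), empty) = node(node(node(d, empty, X2), branch(empty, 4, V), V), branch(d, node(4, true, empty), empty), B).
Decompose node/3: node(Z, N, q(B)) = node(node(d, empty, X2), branch(empty, 4, V), V),  branch(d, X2, empty) = branch(d, node(4, true, empty), empty),  empty = B.
Decompose node/3: Z = node(d, empty, X2),  N = branch(empty, 4, V),  q(B) = V.
Bind Z := node(d, empty, X2); no other remaining equation mentions Z.
Bind N := branch(empty, 4, V); no other remaining equation mentions N.
Bind V := q(B); no other remaining equation mentions V. Substituting into the earlier binding gives N := branch(empty, 4, q(B)).
Decompose branch/3: d = d,  X2 = node(4, true, empty),  empty = empty.
Delete trivial equation d = d.
Bind X2 := node(4, true, empty); no other remaining equation mentions X2. Substituting into the earlier binding gives Z := node(d, empty, node(4, true, empty)).
Delete trivial equation empty = empty.
Bind B := empty. Substituting into the earlier bindings gives N := branch(empty, 4, q(empty)), V := q(empty).
MGU = { Z := node(d, empty, node(4, true, empty)), N := branch(empty, 4, q(empty)), V := q(empty), X2 := node(4, true, empty), B := empty }, so Z := node(d, empty, node(4, true, empty)).

node(d, empty, node(4, true, empty))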